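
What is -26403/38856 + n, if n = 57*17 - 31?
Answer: 12140175/12952 ≈ 937.32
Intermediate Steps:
n = 938 (n = 969 - 31 = 938)
-26403/38856 + n = -26403/38856 + 938 = -26403*1/38856 + 938 = -8801/12952 + 938 = 12140175/12952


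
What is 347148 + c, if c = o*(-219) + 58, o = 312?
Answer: 278878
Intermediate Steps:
c = -68270 (c = 312*(-219) + 58 = -68328 + 58 = -68270)
347148 + c = 347148 - 68270 = 278878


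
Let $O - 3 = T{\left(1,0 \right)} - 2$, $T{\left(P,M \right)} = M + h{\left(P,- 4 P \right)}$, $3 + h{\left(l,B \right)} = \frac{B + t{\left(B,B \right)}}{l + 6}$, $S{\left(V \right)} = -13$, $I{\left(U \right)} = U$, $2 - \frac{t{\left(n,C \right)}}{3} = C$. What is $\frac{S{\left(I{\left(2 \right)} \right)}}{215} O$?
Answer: $0$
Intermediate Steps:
$t{\left(n,C \right)} = 6 - 3 C$
$h{\left(l,B \right)} = -3 + \frac{6 - 2 B}{6 + l}$ ($h{\left(l,B \right)} = -3 + \frac{B - \left(-6 + 3 B\right)}{l + 6} = -3 + \frac{6 - 2 B}{6 + l}$)
$T{\left(P,M \right)} = M + \frac{-12 + 5 P}{6 + P}$ ($T{\left(P,M \right)} = M + \frac{-12 - 3 P - 2 \left(- 4 P\right)}{6 + P} = M + \frac{-12 - 3 P + 8 P}{6 + P} = M + \frac{-12 + 5 P}{6 + P}$)
$O = 0$ ($O = 3 - \left(2 - \frac{-12 + 5 \cdot 1 + 0 \left(6 + 1\right)}{6 + 1}\right) = 3 - \left(2 - \frac{-12 + 5 + 0 \cdot 7}{7}\right) = 3 - \left(2 - \frac{-12 + 5 + 0}{7}\right) = 3 + \left(\frac{1}{7} \left(-7\right) - 2\right) = 3 - 3 = 0$)
$\frac{S{\left(I{\left(2 \right)} \right)}}{215} O = - \frac{13}{215} \cdot 0 = \left(-13\right) \frac{1}{215} \cdot 0 = \left(- \frac{13}{215}\right) 0 = 0$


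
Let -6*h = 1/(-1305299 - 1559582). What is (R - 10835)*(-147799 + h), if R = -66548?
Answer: 196596098881320479/17189286 ≈ 1.1437e+10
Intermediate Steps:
h = 1/17189286 (h = -1/(6*(-1305299 - 1559582)) = -⅙/(-2864881) = -⅙*(-1/2864881) = 1/17189286 ≈ 5.8176e-8)
(R - 10835)*(-147799 + h) = (-66548 - 10835)*(-147799 + 1/17189286) = -77383*(-2540559281513/17189286) = 196596098881320479/17189286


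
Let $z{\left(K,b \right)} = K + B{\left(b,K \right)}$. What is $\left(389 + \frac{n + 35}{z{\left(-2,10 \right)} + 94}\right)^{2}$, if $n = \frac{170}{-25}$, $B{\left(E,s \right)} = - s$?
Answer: $\frac{15155449}{100} \approx 1.5155 \cdot 10^{5}$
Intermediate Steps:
$n = - \frac{34}{5}$ ($n = 170 \left(- \frac{1}{25}\right) = - \frac{34}{5} \approx -6.8$)
$z{\left(K,b \right)} = 0$ ($z{\left(K,b \right)} = K - K = 0$)
$\left(389 + \frac{n + 35}{z{\left(-2,10 \right)} + 94}\right)^{2} = \left(389 + \frac{- \frac{34}{5} + 35}{0 + 94}\right)^{2} = \left(389 + \frac{141}{5 \cdot 94}\right)^{2} = \left(389 + \frac{141}{5} \cdot \frac{1}{94}\right)^{2} = \left(389 + \frac{3}{10}\right)^{2} = \left(\frac{3893}{10}\right)^{2} = \frac{15155449}{100}$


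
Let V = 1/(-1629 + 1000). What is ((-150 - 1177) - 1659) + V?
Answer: -1878195/629 ≈ -2986.0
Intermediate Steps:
V = -1/629 (V = 1/(-629) = -1/629 ≈ -0.0015898)
((-150 - 1177) - 1659) + V = ((-150 - 1177) - 1659) - 1/629 = (-1327 - 1659) - 1/629 = -2986 - 1/629 = -1878195/629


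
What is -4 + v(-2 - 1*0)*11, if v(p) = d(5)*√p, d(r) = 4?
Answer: -4 + 44*I*√2 ≈ -4.0 + 62.225*I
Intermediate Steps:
v(p) = 4*√p
-4 + v(-2 - 1*0)*11 = -4 + (4*√(-2 - 1*0))*11 = -4 + (4*√(-2 + 0))*11 = -4 + (4*√(-2))*11 = -4 + (4*(I*√2))*11 = -4 + (4*I*√2)*11 = -4 + 44*I*√2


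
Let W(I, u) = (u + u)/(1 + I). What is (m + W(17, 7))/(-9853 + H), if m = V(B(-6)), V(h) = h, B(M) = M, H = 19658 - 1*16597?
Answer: 47/61128 ≈ 0.00076888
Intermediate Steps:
H = 3061 (H = 19658 - 16597 = 3061)
W(I, u) = 2*u/(1 + I) (W(I, u) = (2*u)/(1 + I) = 2*u/(1 + I))
m = -6
(m + W(17, 7))/(-9853 + H) = (-6 + 2*7/(1 + 17))/(-9853 + 3061) = (-6 + 2*7/18)/(-6792) = (-6 + 2*7*(1/18))*(-1/6792) = (-6 + 7/9)*(-1/6792) = -47/9*(-1/6792) = 47/61128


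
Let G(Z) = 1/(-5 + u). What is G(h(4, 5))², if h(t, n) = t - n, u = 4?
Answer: 1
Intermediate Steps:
G(Z) = -1 (G(Z) = 1/(-5 + 4) = 1/(-1) = -1)
G(h(4, 5))² = (-1)² = 1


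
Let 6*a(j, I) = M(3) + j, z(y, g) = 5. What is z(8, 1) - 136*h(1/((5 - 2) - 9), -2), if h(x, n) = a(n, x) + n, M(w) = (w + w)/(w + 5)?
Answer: 916/3 ≈ 305.33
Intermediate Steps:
M(w) = 2*w/(5 + w) (M(w) = (2*w)/(5 + w) = 2*w/(5 + w))
a(j, I) = 1/8 + j/6 (a(j, I) = (2*3/(5 + 3) + j)/6 = (2*3/8 + j)/6 = (2*3*(1/8) + j)/6 = (3/4 + j)/6 = 1/8 + j/6)
h(x, n) = 1/8 + 7*n/6 (h(x, n) = (1/8 + n/6) + n = 1/8 + 7*n/6)
z(8, 1) - 136*h(1/((5 - 2) - 9), -2) = 5 - 136*(1/8 + (7/6)*(-2)) = 5 - 136*(1/8 - 7/3) = 5 - 136*(-53/24) = 5 + 901/3 = 916/3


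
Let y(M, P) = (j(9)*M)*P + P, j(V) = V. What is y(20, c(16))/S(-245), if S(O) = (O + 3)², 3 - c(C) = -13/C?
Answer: 11041/937024 ≈ 0.011783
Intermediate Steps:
c(C) = 3 + 13/C (c(C) = 3 - (-13)/C = 3 + 13/C)
S(O) = (3 + O)²
y(M, P) = P + 9*M*P (y(M, P) = (9*M)*P + P = 9*M*P + P = P + 9*M*P)
y(20, c(16))/S(-245) = ((3 + 13/16)*(1 + 9*20))/((3 - 245)²) = ((3 + 13*(1/16))*(1 + 180))/((-242)²) = ((3 + 13/16)*181)/58564 = ((61/16)*181)*(1/58564) = (11041/16)*(1/58564) = 11041/937024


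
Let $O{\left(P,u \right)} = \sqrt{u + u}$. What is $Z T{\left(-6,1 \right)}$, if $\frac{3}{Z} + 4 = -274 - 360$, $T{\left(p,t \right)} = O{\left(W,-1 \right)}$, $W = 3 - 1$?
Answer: $- \frac{3 i \sqrt{2}}{638} \approx - 0.0066499 i$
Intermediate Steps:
$W = 2$
$O{\left(P,u \right)} = \sqrt{2} \sqrt{u}$ ($O{\left(P,u \right)} = \sqrt{2 u} = \sqrt{2} \sqrt{u}$)
$T{\left(p,t \right)} = i \sqrt{2}$ ($T{\left(p,t \right)} = \sqrt{2} \sqrt{-1} = \sqrt{2} i = i \sqrt{2}$)
$Z = - \frac{3}{638}$ ($Z = \frac{3}{-4 - 634} = \frac{3}{-638} = 3 \left(- \frac{1}{638}\right) = - \frac{3}{638} \approx -0.0047022$)
$Z T{\left(-6,1 \right)} = - \frac{3 i \sqrt{2}}{638}$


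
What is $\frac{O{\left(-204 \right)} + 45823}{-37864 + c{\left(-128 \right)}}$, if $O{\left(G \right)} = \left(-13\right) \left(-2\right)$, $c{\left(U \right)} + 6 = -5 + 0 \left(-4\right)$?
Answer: $- \frac{15283}{12625} \approx -1.2105$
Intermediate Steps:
$c{\left(U \right)} = -11$ ($c{\left(U \right)} = -6 + \left(-5 + 0 \left(-4\right)\right) = -6 + \left(-5 + 0\right) = -6 - 5 = -11$)
$O{\left(G \right)} = 26$
$\frac{O{\left(-204 \right)} + 45823}{-37864 + c{\left(-128 \right)}} = \frac{26 + 45823}{-37864 - 11} = \frac{45849}{-37875} = 45849 \left(- \frac{1}{37875}\right) = - \frac{15283}{12625}$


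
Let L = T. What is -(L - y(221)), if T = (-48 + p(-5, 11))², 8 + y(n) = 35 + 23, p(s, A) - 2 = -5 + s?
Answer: -3086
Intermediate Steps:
p(s, A) = -3 + s (p(s, A) = 2 + (-5 + s) = -3 + s)
y(n) = 50 (y(n) = -8 + (35 + 23) = -8 + 58 = 50)
T = 3136 (T = (-48 + (-3 - 5))² = (-48 - 8)² = (-56)² = 3136)
L = 3136
-(L - y(221)) = -(3136 - 1*50) = -(3136 - 50) = -1*3086 = -3086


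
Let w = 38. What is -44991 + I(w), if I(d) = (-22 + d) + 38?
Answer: -44937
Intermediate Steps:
I(d) = 16 + d
-44991 + I(w) = -44991 + (16 + 38) = -44991 + 54 = -44937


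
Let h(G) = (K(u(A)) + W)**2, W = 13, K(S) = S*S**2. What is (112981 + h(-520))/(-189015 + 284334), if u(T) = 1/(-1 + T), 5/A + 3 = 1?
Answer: 783053710/659657943 ≈ 1.1871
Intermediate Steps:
A = -5/2 (A = 5/(-3 + 1) = 5/(-2) = 5*(-1/2) = -5/2 ≈ -2.5000)
K(S) = S**3
h(G) = 19811401/117649 (h(G) = ((1/(-1 - 5/2))**3 + 13)**2 = ((1/(-7/2))**3 + 13)**2 = ((-2/7)**3 + 13)**2 = (-8/343 + 13)**2 = (4451/343)**2 = 19811401/117649)
(112981 + h(-520))/(-189015 + 284334) = (112981 + 19811401/117649)/(-189015 + 284334) = (13311913070/117649)/95319 = (13311913070/117649)*(1/95319) = 783053710/659657943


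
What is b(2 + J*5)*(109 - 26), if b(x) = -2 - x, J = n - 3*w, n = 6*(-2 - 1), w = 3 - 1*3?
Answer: 7138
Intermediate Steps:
w = 0 (w = 3 - 3 = 0)
n = -18 (n = 6*(-3) = -18)
J = -18 (J = -18 - 3*0 = -18 - 1*0 = -18 + 0 = -18)
b(2 + J*5)*(109 - 26) = (-2 - (2 - 18*5))*(109 - 26) = (-2 - (2 - 90))*83 = (-2 - 1*(-88))*83 = (-2 + 88)*83 = 86*83 = 7138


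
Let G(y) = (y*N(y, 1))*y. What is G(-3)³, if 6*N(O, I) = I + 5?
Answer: 729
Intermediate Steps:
N(O, I) = ⅚ + I/6 (N(O, I) = (I + 5)/6 = (5 + I)/6 = ⅚ + I/6)
G(y) = y² (G(y) = (y*(⅚ + (⅙)*1))*y = (y*(⅚ + ⅙))*y = (y*1)*y = y*y = y²)
G(-3)³ = ((-3)²)³ = 9³ = 729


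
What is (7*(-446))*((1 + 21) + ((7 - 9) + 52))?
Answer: -224784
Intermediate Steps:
(7*(-446))*((1 + 21) + ((7 - 9) + 52)) = -3122*(22 + (-2 + 52)) = -3122*(22 + 50) = -3122*72 = -224784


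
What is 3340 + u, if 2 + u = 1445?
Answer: 4783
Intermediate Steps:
u = 1443 (u = -2 + 1445 = 1443)
3340 + u = 3340 + 1443 = 4783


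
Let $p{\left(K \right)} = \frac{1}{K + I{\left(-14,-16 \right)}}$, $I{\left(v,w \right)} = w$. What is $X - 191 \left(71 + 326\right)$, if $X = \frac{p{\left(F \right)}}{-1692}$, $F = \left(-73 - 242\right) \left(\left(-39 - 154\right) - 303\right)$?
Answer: $- \frac{20043427343617}{264331008} \approx -75827.0$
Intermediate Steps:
$F = 156240$ ($F = - 315 \left(-193 - 303\right) = \left(-315\right) \left(-496\right) = 156240$)
$p{\left(K \right)} = \frac{1}{-16 + K}$ ($p{\left(K \right)} = \frac{1}{K - 16} = \frac{1}{-16 + K}$)
$X = - \frac{1}{264331008}$ ($X = \frac{1}{\left(-16 + 156240\right) \left(-1692\right)} = \frac{1}{156224} \left(- \frac{1}{1692}\right) = - \frac{1}{264331008} \approx -3.7831 \cdot 10^{-9}$)
$X - 191 \left(71 + 326\right) = - \frac{1}{264331008} - 191 \left(71 + 326\right) = - \frac{1}{264331008} - 75827 = - \frac{20043427343617}{264331008}$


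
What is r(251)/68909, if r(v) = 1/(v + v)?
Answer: 1/34592318 ≈ 2.8908e-8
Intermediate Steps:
r(v) = 1/(2*v)
r(251)/68909 = ((½)/251)/68909 = ((½)*(1/251))*(1/68909) = (1/502)*(1/68909) = 1/34592318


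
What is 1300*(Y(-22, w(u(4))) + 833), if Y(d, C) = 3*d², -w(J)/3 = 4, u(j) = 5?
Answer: 2970500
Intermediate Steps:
w(J) = -12 (w(J) = -3*4 = -12)
1300*(Y(-22, w(u(4))) + 833) = 1300*(3*(-22)² + 833) = 1300*(3*484 + 833) = 1300*(1452 + 833) = 1300*2285 = 2970500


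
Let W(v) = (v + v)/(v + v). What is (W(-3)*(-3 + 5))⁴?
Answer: 16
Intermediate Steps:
W(v) = 1 (W(v) = (2*v)/((2*v)) = (2*v)*(1/(2*v)) = 1)
(W(-3)*(-3 + 5))⁴ = (1*(-3 + 5))⁴ = (1*2)⁴ = 2⁴ = 16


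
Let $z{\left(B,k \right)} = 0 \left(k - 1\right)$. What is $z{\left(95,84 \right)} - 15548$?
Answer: $-15548$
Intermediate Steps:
$z{\left(B,k \right)} = 0$ ($z{\left(B,k \right)} = 0 \left(-1 + k\right) = 0$)
$z{\left(95,84 \right)} - 15548 = 0 - 15548 = -15548$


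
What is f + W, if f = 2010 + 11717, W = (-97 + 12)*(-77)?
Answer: 20272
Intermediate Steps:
W = 6545 (W = -85*(-77) = 6545)
f = 13727
f + W = 13727 + 6545 = 20272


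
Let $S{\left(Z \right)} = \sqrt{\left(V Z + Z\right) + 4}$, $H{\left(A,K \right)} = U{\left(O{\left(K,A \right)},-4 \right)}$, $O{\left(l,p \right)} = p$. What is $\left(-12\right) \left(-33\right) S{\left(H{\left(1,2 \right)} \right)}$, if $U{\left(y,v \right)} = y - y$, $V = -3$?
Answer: $792$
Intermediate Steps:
$U{\left(y,v \right)} = 0$
$H{\left(A,K \right)} = 0$
$S{\left(Z \right)} = \sqrt{4 - 2 Z}$ ($S{\left(Z \right)} = \sqrt{\left(- 3 Z + Z\right) + 4} = \sqrt{- 2 Z + 4} = \sqrt{4 - 2 Z}$)
$\left(-12\right) \left(-33\right) S{\left(H{\left(1,2 \right)} \right)} = \left(-12\right) \left(-33\right) \sqrt{4 - 0} = 396 \sqrt{4 + 0} = 396 \sqrt{4} = 396 \cdot 2 = 792$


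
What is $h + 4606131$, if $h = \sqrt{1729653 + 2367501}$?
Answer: $4606131 + \sqrt{4097154} \approx 4.6082 \cdot 10^{6}$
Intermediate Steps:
$h = \sqrt{4097154} \approx 2024.1$
$h + 4606131 = \sqrt{4097154} + 4606131 = 4606131 + \sqrt{4097154}$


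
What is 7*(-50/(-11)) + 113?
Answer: 1593/11 ≈ 144.82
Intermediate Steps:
7*(-50/(-11)) + 113 = 7*(-50*(-1/11)) + 113 = 7*(50/11) + 113 = 350/11 + 113 = 1593/11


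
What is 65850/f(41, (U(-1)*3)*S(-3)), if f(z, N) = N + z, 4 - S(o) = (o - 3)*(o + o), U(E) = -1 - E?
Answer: 65850/41 ≈ 1606.1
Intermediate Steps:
S(o) = 4 - 2*o*(-3 + o) (S(o) = 4 - (o - 3)*(o + o) = 4 - (-3 + o)*2*o = 4 - 2*o*(-3 + o))
65850/f(41, (U(-1)*3)*S(-3)) = 65850/(((-1 - 1*(-1))*3)*(4 - 2*(-3)**2 + 6*(-3)) + 41) = 65850/(((-1 + 1)*3)*(4 - 2*9 - 18) + 41) = 65850/((0*3)*(4 - 18 - 18) + 41) = 65850/(0*(-32) + 41) = 65850/(0 + 41) = 65850/41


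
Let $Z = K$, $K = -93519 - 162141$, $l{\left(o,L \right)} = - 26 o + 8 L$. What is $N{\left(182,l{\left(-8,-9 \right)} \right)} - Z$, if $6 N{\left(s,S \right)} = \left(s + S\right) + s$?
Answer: $\frac{767230}{3} \approx 2.5574 \cdot 10^{5}$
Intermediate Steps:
$K = -255660$ ($K = -93519 - 162141 = -255660$)
$N{\left(s,S \right)} = \frac{s}{3} + \frac{S}{6}$ ($N{\left(s,S \right)} = \frac{\left(s + S\right) + s}{6} = \frac{\left(S + s\right) + s}{6} = \frac{S + 2 s}{6} = \frac{s}{3} + \frac{S}{6}$)
$Z = -255660$
$N{\left(182,l{\left(-8,-9 \right)} \right)} - Z = \left(\frac{1}{3} \cdot 182 + \frac{\left(-26\right) \left(-8\right) + 8 \left(-9\right)}{6}\right) - -255660 = \left(\frac{182}{3} + \frac{208 - 72}{6}\right) + 255660 = \left(\frac{182}{3} + \frac{1}{6} \cdot 136\right) + 255660 = \left(\frac{182}{3} + \frac{68}{3}\right) + 255660 = \frac{250}{3} + 255660 = \frac{767230}{3}$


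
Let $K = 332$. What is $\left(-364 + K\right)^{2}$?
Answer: $1024$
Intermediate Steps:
$\left(-364 + K\right)^{2} = \left(-364 + 332\right)^{2} = \left(-32\right)^{2} = 1024$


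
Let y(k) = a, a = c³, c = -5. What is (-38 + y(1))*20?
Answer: -3260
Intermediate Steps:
a = -125 (a = (-5)³ = -125)
y(k) = -125
(-38 + y(1))*20 = (-38 - 125)*20 = -163*20 = -3260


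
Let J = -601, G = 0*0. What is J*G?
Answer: 0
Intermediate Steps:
G = 0
J*G = -601*0 = 0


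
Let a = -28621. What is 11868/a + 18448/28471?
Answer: 190106380/814868491 ≈ 0.23330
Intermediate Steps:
11868/a + 18448/28471 = 11868/(-28621) + 18448/28471 = 11868*(-1/28621) + 18448*(1/28471) = -11868/28621 + 18448/28471 = 190106380/814868491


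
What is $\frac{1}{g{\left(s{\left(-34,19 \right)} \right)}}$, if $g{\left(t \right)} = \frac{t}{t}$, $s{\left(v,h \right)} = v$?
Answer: $1$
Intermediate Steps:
$g{\left(t \right)} = 1$
$\frac{1}{g{\left(s{\left(-34,19 \right)} \right)}} = 1^{-1} = 1$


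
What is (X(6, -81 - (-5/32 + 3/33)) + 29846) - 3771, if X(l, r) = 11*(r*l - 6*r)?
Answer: 26075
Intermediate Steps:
X(l, r) = -66*r + 11*l*r (X(l, r) = 11*(l*r - 6*r) = 11*(-6*r + l*r) = -66*r + 11*l*r)
(X(6, -81 - (-5/32 + 3/33)) + 29846) - 3771 = (11*(-81 - (-5/32 + 3/33))*(-6 + 6) + 29846) - 3771 = (11*(-81 - (-5*1/32 + 3*(1/33)))*0 + 29846) - 3771 = (11*(-81 - (-5/32 + 1/11))*0 + 29846) - 3771 = (11*(-81 - 1*(-23/352))*0 + 29846) - 3771 = (11*(-81 + 23/352)*0 + 29846) - 3771 = (11*(-28489/352)*0 + 29846) - 3771 = (0 + 29846) - 3771 = 29846 - 3771 = 26075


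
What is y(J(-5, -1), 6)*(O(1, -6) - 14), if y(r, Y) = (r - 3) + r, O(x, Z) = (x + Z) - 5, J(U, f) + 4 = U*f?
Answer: 24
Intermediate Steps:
J(U, f) = -4 + U*f
O(x, Z) = -5 + Z + x (O(x, Z) = (Z + x) - 5 = -5 + Z + x)
y(r, Y) = -3 + 2*r (y(r, Y) = (-3 + r) + r = -3 + 2*r)
y(J(-5, -1), 6)*(O(1, -6) - 14) = (-3 + 2*(-4 - 5*(-1)))*((-5 - 6 + 1) - 14) = (-3 + 2*(-4 + 5))*(-10 - 14) = (-3 + 2*1)*(-24) = (-3 + 2)*(-24) = -1*(-24) = 24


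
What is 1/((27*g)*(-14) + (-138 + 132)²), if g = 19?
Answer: -1/7146 ≈ -0.00013994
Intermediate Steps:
1/((27*g)*(-14) + (-138 + 132)²) = 1/((27*19)*(-14) + (-138 + 132)²) = 1/(513*(-14) + (-6)²) = 1/(-7182 + 36) = 1/(-7146) = -1/7146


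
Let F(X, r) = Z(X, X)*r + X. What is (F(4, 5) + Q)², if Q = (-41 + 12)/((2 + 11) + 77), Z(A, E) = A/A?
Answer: 609961/8100 ≈ 75.304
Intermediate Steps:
Z(A, E) = 1
Q = -29/90 (Q = -29/(13 + 77) = -29/90 ≈ -0.32222)
F(X, r) = X + r (F(X, r) = 1*r + X = r + X = X + r)
(F(4, 5) + Q)² = ((4 + 5) - 29/90)² = (9 - 29/90)² = (781/90)² = 609961/8100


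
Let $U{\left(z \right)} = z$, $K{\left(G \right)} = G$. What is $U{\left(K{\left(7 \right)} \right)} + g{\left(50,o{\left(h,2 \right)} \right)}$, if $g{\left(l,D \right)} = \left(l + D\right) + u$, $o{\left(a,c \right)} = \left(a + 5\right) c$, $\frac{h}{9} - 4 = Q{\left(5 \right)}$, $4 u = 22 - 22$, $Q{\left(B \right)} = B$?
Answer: $229$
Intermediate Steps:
$u = 0$ ($u = \frac{22 - 22}{4} = \frac{1}{4} \cdot 0 = 0$)
$h = 81$ ($h = 36 + 9 \cdot 5 = 36 + 45 = 81$)
$o{\left(a,c \right)} = c \left(5 + a\right)$ ($o{\left(a,c \right)} = \left(5 + a\right) c = c \left(5 + a\right)$)
$g{\left(l,D \right)} = D + l$ ($g{\left(l,D \right)} = \left(l + D\right) + 0 = \left(D + l\right) + 0 = D + l$)
$U{\left(K{\left(7 \right)} \right)} + g{\left(50,o{\left(h,2 \right)} \right)} = 7 + \left(2 \left(5 + 81\right) + 50\right) = 7 + \left(2 \cdot 86 + 50\right) = 7 + \left(172 + 50\right) = 7 + 222 = 229$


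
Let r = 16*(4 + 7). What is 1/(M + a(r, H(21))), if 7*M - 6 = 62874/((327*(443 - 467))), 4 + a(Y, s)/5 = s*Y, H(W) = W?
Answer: 3052/56339043 ≈ 5.4172e-5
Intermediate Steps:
r = 176 (r = 16*11 = 176)
a(Y, s) = -20 + 5*Y*s (a(Y, s) = -20 + 5*(s*Y) = -20 + 5*(Y*s) = -20 + 5*Y*s)
M = -877/3052 (M = 6/7 + (62874/((327*(443 - 467))))/7 = 6/7 + (62874/((327*(-24))))/7 = 6/7 + (62874/(-7848))/7 = 6/7 + (62874*(-1/7848))/7 = 6/7 + (1/7)*(-3493/436) = 6/7 - 499/436 = -877/3052 ≈ -0.28735)
1/(M + a(r, H(21))) = 1/(-877/3052 + (-20 + 5*176*21)) = 1/(-877/3052 + (-20 + 18480)) = 1/(-877/3052 + 18460) = 1/(56339043/3052) = 3052/56339043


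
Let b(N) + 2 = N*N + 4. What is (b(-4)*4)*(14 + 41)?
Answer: 3960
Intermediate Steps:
b(N) = 2 + N² (b(N) = -2 + (N*N + 4) = -2 + (N² + 4) = -2 + (4 + N²) = 2 + N²)
(b(-4)*4)*(14 + 41) = ((2 + (-4)²)*4)*(14 + 41) = ((2 + 16)*4)*55 = (18*4)*55 = 72*55 = 3960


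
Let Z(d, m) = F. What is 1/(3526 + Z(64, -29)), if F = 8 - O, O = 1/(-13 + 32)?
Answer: 19/67145 ≈ 0.00028297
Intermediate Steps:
O = 1/19 ≈ 0.052632
F = 151/19 (F = 8 - 1*1/19 = 8 - 1/19 = 151/19 ≈ 7.9474)
Z(d, m) = 151/19
1/(3526 + Z(64, -29)) = 1/(3526 + 151/19) = 1/(67145/19) = 19/67145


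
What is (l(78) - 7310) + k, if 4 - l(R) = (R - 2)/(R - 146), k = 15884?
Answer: 145845/17 ≈ 8579.1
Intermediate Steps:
l(R) = 4 - (-2 + R)/(-146 + R) (l(R) = 4 - (R - 2)/(R - 146) = 4 - (-2 + R)/(-146 + R))
(l(78) - 7310) + k = (3*(-194 + 78)/(-146 + 78) - 7310) + 15884 = (3*(-116)/(-68) - 7310) + 15884 = (3*(-1/68)*(-116) - 7310) + 15884 = (87/17 - 7310) + 15884 = -124183/17 + 15884 = 145845/17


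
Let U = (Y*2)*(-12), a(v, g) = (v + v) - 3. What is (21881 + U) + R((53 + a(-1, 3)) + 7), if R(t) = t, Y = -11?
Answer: 22200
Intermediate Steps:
a(v, g) = -3 + 2*v (a(v, g) = 2*v - 3 = -3 + 2*v)
U = 264 (U = -11*2*(-12) = -22*(-12) = 264)
(21881 + U) + R((53 + a(-1, 3)) + 7) = (21881 + 264) + ((53 + (-3 + 2*(-1))) + 7) = 22145 + ((53 + (-3 - 2)) + 7) = 22145 + ((53 - 5) + 7) = 22145 + (48 + 7) = 22145 + 55 = 22200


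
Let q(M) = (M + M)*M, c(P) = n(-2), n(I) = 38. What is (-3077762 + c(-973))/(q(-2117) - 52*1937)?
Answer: -512954/1477109 ≈ -0.34727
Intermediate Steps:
c(P) = 38
q(M) = 2*M**2 (q(M) = (2*M)*M = 2*M**2)
(-3077762 + c(-973))/(q(-2117) - 52*1937) = (-3077762 + 38)/(2*(-2117)**2 - 52*1937) = -3077724/(2*4481689 - 100724) = -3077724/(8963378 - 100724) = -3077724/8862654 = -3077724*1/8862654 = -512954/1477109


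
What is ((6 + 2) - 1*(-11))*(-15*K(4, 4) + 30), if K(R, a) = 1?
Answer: 285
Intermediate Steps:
((6 + 2) - 1*(-11))*(-15*K(4, 4) + 30) = ((6 + 2) - 1*(-11))*(-15*1 + 30) = (8 + 11)*(-15 + 30) = 19*15 = 285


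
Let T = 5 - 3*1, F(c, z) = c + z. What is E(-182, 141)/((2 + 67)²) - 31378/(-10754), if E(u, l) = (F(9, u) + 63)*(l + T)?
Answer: -9884881/25599897 ≈ -0.38613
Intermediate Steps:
T = 2 (T = 5 - 3 = 2)
E(u, l) = (2 + l)*(72 + u) (E(u, l) = ((9 + u) + 63)*(l + 2) = (72 + u)*(2 + l) = (2 + l)*(72 + u))
E(-182, 141)/((2 + 67)²) - 31378/(-10754) = (144 + 2*(-182) + 72*141 + 141*(-182))/((2 + 67)²) - 31378/(-10754) = (144 - 364 + 10152 - 25662)/(69²) - 31378*(-1/10754) = -15730/4761 + 15689/5377 = -9884881/25599897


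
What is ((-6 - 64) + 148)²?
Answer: 6084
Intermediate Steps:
((-6 - 64) + 148)² = (-70 + 148)² = 78² = 6084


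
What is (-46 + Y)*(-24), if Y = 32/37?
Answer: 40080/37 ≈ 1083.2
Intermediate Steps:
Y = 32/37 (Y = 32*(1/37) = 32/37 ≈ 0.86486)
(-46 + Y)*(-24) = (-46 + 32/37)*(-24) = -1670/37*(-24) = 40080/37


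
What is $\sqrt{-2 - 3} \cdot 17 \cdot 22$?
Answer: $374 i \sqrt{5} \approx 836.29 i$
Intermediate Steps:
$\sqrt{-2 - 3} \cdot 17 \cdot 22 = \sqrt{-5} \cdot 17 \cdot 22 = i \sqrt{5} \cdot 17 \cdot 22 = 17 i \sqrt{5} \cdot 22 = 374 i \sqrt{5}$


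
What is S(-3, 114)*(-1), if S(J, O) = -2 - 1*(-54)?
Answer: -52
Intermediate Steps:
S(J, O) = 52 (S(J, O) = -2 + 54 = 52)
S(-3, 114)*(-1) = 52*(-1) = -52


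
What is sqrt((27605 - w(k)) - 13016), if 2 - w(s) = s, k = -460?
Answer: sqrt(14127) ≈ 118.86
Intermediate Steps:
w(s) = 2 - s
sqrt((27605 - w(k)) - 13016) = sqrt((27605 - (2 - 1*(-460))) - 13016) = sqrt((27605 - (2 + 460)) - 13016) = sqrt((27605 - 1*462) - 13016) = sqrt((27605 - 462) - 13016) = sqrt(27143 - 13016) = sqrt(14127)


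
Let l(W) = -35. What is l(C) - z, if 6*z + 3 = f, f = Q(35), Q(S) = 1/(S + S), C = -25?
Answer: -14491/420 ≈ -34.502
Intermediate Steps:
Q(S) = 1/(2*S)
f = 1/70 (f = (1/2)/35 = (1/2)*(1/35) = 1/70 ≈ 0.014286)
z = -209/420 (z = -1/2 + (1/6)*(1/70) = -1/2 + 1/420 = -209/420 ≈ -0.49762)
l(C) - z = -35 - 1*(-209/420) = -35 + 209/420 = -14491/420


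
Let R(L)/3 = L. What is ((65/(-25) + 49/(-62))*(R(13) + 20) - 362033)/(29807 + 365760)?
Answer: -112292239/122625770 ≈ -0.91573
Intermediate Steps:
R(L) = 3*L
((65/(-25) + 49/(-62))*(R(13) + 20) - 362033)/(29807 + 365760) = ((65/(-25) + 49/(-62))*(3*13 + 20) - 362033)/(29807 + 365760) = ((65*(-1/25) + 49*(-1/62))*(39 + 20) - 362033)/395567 = ((-13/5 - 49/62)*59 - 362033)*(1/395567) = (-1051/310*59 - 362033)*(1/395567) = (-62009/310 - 362033)*(1/395567) = -112292239/310*1/395567 = -112292239/122625770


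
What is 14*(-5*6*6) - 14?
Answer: -2534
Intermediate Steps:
14*(-5*6*6) - 14 = 14*(-30*6) - 14 = 14*(-180) - 14 = -2520 - 14 = -2534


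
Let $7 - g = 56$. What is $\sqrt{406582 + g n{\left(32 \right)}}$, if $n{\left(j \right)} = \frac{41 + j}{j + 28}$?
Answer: $\frac{\sqrt{365870145}}{30} \approx 637.59$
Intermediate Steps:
$g = -49$ ($g = 7 - 56 = -49$)
$n{\left(j \right)} = \frac{41 + j}{28 + j}$
$\sqrt{406582 + g n{\left(32 \right)}} = \sqrt{406582 - 49 \frac{41 + 32}{28 + 32}} = \sqrt{406582 - 49 \cdot \frac{1}{60} \cdot 73} = \sqrt{406582 - \frac{3577}{60}} = \sqrt{\frac{24391343}{60}} = \frac{\sqrt{365870145}}{30}$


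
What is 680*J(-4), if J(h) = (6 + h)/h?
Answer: -340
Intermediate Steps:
J(h) = (6 + h)/h
680*J(-4) = 680*((6 - 4)/(-4)) = 680*(-¼*2) = 680*(-½) = -340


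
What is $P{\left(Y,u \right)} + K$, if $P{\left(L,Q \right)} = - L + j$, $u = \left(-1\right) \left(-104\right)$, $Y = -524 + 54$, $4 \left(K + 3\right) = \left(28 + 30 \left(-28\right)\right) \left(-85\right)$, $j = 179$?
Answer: $17901$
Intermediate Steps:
$K = 17252$ ($K = -3 + \frac{\left(28 + 30 \left(-28\right)\right) \left(-85\right)}{4} = -3 + \frac{\left(28 - 840\right) \left(-85\right)}{4} = -3 + \frac{\left(-812\right) \left(-85\right)}{4} = -3 + \frac{1}{4} \cdot 69020 = -3 + 17255 = 17252$)
$Y = -470$
$u = 104$
$P{\left(L,Q \right)} = 179 - L$ ($P{\left(L,Q \right)} = - L + 179 = 179 - L$)
$P{\left(Y,u \right)} + K = \left(179 - -470\right) + 17252 = \left(179 + 470\right) + 17252 = 649 + 17252 = 17901$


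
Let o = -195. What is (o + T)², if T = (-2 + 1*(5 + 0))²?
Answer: 34596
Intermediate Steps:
T = 9 (T = (-2 + 1*5)² = (-2 + 5)² = 3² = 9)
(o + T)² = (-195 + 9)² = (-186)² = 34596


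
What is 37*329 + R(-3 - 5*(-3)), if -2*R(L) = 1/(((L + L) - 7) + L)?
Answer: 706033/58 ≈ 12173.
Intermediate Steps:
R(L) = -1/(2*(-7 + 3*L)) (R(L) = -1/(2*(((L + L) - 7) + L)) = -1/(2*((2*L - 7) + L)) = -1/(2*((-7 + 2*L) + L)) = -1/(2*(-7 + 3*L)))
37*329 + R(-3 - 5*(-3)) = 37*329 - 1/(-14 + 6*(-3 - 5*(-3))) = 12173 - 1/(-14 + 6*(-3 + 15)) = 12173 - 1/(-14 + 6*12) = 12173 - 1/(-14 + 72) = 12173 - 1/58 = 706033/58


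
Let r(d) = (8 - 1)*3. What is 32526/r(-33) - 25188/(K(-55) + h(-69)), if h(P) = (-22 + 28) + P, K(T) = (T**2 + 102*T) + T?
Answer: 9827414/6307 ≈ 1558.2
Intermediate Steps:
K(T) = T**2 + 103*T
h(P) = 6 + P
r(d) = 21 (r(d) = 7*3 = 21)
32526/r(-33) - 25188/(K(-55) + h(-69)) = 32526/21 - 25188/(-55*(103 - 55) + (6 - 69)) = 32526*(1/21) - 25188/(-55*48 - 63) = 10842/7 - 25188/(-2640 - 63) = 10842/7 - 25188/(-2703) = 10842/7 - 25188*(-1/2703) = 10842/7 + 8396/901 = 9827414/6307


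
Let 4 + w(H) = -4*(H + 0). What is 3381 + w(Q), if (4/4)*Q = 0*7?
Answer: 3377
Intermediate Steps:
Q = 0 (Q = 0*7 = 0)
w(H) = -4 - 4*H (w(H) = -4 - 4*(H + 0) = -4 - 4*H)
3381 + w(Q) = 3381 + (-4 - 4*0) = 3381 + (-4 + 0) = 3381 - 4 = 3377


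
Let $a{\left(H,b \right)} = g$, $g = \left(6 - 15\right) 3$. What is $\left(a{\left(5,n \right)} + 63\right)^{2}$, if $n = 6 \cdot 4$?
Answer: $1296$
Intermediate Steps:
$n = 24$
$g = -27$ ($g = \left(6 - 15\right) 3 = \left(-9\right) 3 = -27$)
$a{\left(H,b \right)} = -27$
$\left(a{\left(5,n \right)} + 63\right)^{2} = \left(-27 + 63\right)^{2} = 36^{2} = 1296$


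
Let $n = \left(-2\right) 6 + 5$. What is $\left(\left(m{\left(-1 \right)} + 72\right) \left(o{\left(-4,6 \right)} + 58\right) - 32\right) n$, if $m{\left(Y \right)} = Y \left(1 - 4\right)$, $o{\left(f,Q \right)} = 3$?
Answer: $-31801$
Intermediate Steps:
$m{\left(Y \right)} = - 3 Y$ ($m{\left(Y \right)} = Y \left(-3\right) = - 3 Y$)
$n = -7$ ($n = -12 + 5 = -7$)
$\left(\left(m{\left(-1 \right)} + 72\right) \left(o{\left(-4,6 \right)} + 58\right) - 32\right) n = \left(\left(\left(-3\right) \left(-1\right) + 72\right) \left(3 + 58\right) - 32\right) \left(-7\right) = \left(\left(3 + 72\right) 61 - 32\right) \left(-7\right) = \left(75 \cdot 61 - 32\right) \left(-7\right) = \left(4575 - 32\right) \left(-7\right) = 4543 \left(-7\right) = -31801$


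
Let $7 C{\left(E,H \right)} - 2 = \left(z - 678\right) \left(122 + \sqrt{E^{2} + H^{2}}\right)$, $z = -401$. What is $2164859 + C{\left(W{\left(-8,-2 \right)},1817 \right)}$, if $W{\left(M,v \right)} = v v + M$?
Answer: $\frac{15022377}{7} - \frac{1079 \sqrt{3301505}}{7} \approx 1.866 \cdot 10^{6}$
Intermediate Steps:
$W{\left(M,v \right)} = M + v^{2}$ ($W{\left(M,v \right)} = v^{2} + M = M + v^{2}$)
$C{\left(E,H \right)} = - \frac{131636}{7} - \frac{1079 \sqrt{E^{2} + H^{2}}}{7}$ ($C{\left(E,H \right)} = \frac{2}{7} + \frac{\left(-401 - 678\right) \left(122 + \sqrt{E^{2} + H^{2}}\right)}{7} = \frac{2}{7} + \frac{\left(-1079\right) \left(122 + \sqrt{E^{2} + H^{2}}\right)}{7} = \frac{2}{7} + \frac{-131638 - 1079 \sqrt{E^{2} + H^{2}}}{7} = \frac{2}{7} - \left(\frac{131638}{7} + \frac{1079 \sqrt{E^{2} + H^{2}}}{7}\right) = - \frac{131636}{7} - \frac{1079 \sqrt{E^{2} + H^{2}}}{7}$)
$2164859 + C{\left(W{\left(-8,-2 \right)},1817 \right)} = 2164859 - \left(\frac{131636}{7} + \frac{1079 \sqrt{\left(-8 + \left(-2\right)^{2}\right)^{2} + 1817^{2}}}{7}\right) = 2164859 - \left(\frac{131636}{7} + \frac{1079 \sqrt{\left(-8 + 4\right)^{2} + 3301489}}{7}\right) = 2164859 - \left(\frac{131636}{7} + \frac{1079 \sqrt{\left(-4\right)^{2} + 3301489}}{7}\right) = 2164859 - \left(\frac{131636}{7} + \frac{1079 \sqrt{16 + 3301489}}{7}\right) = 2164859 - \left(\frac{131636}{7} + \frac{1079 \sqrt{3301505}}{7}\right) = \frac{15022377}{7} - \frac{1079 \sqrt{3301505}}{7}$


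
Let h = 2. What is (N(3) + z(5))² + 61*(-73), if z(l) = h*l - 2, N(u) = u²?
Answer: -4164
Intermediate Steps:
z(l) = -2 + 2*l (z(l) = 2*l - 2 = -2 + 2*l)
(N(3) + z(5))² + 61*(-73) = (3² + (-2 + 2*5))² + 61*(-73) = (9 + (-2 + 10))² - 4453 = (9 + 8)² - 4453 = 17² - 4453 = 289 - 4453 = -4164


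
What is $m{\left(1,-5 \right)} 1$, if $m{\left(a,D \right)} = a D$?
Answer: $-5$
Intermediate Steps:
$m{\left(a,D \right)} = D a$
$m{\left(1,-5 \right)} 1 = \left(-5\right) 1 \cdot 1 = \left(-5\right) 1 = -5$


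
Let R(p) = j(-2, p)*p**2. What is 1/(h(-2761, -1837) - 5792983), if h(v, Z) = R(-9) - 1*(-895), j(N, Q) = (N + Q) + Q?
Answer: -1/5793708 ≈ -1.7260e-7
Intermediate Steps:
j(N, Q) = N + 2*Q
R(p) = p**2*(-2 + 2*p) (R(p) = (-2 + 2*p)*p**2 = p**2*(-2 + 2*p))
h(v, Z) = -725 (h(v, Z) = 2*(-9)**2*(-1 - 9) - 1*(-895) = 2*81*(-10) + 895 = -1620 + 895 = -725)
1/(h(-2761, -1837) - 5792983) = 1/(-725 - 5792983) = 1/(-5793708) = -1/5793708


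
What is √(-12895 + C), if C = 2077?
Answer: 3*I*√1202 ≈ 104.01*I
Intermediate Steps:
√(-12895 + C) = √(-12895 + 2077) = √(-10818) = 3*I*√1202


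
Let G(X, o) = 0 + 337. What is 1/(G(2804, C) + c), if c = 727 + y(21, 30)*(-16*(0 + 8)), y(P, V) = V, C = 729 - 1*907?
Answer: -1/2776 ≈ -0.00036023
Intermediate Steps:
C = -178 (C = 729 - 907 = -178)
G(X, o) = 337
c = -3113 (c = 727 + 30*(-16*(0 + 8)) = 727 + 30*(-16*8) = 727 + 30*(-128) = 727 - 3840 = -3113)
1/(G(2804, C) + c) = 1/(337 - 3113) = 1/(-2776) = -1/2776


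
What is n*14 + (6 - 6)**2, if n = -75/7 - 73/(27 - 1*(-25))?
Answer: -4411/26 ≈ -169.65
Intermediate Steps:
n = -4411/364 (n = -75*1/7 - 73/(27 + 25) = -75/7 - 73/52 = -4411/364 ≈ -12.118)
n*14 + (6 - 6)**2 = -4411/364*14 + (6 - 6)**2 = -4411/26 + 0**2 = -4411/26 + 0 = -4411/26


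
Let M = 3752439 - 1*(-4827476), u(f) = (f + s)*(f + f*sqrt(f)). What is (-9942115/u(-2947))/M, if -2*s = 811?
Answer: -1988423/49979209477906170 + 1988423*I*sqrt(2947)/49979209477906170 ≈ -3.9785e-11 + 2.1598e-9*I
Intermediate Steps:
s = -811/2 (s = -1/2*811 = -811/2 ≈ -405.50)
u(f) = (-811/2 + f)*(f + f**(3/2)) (u(f) = (f - 811/2)*(f + f*sqrt(f)) = (-811/2 + f)*(f + f**(3/2)))
M = 8579915 (M = 3752439 + 4827476 = 8579915)
(-9942115/u(-2947))/M = -9942115/((-2947)**2 + (-2947)**(5/2) - 811/2*(-2947) - (-2390017)*I*sqrt(2947)/2)/8579915 = -9942115/(8684809 + 8684809*I*sqrt(2947) + 2390017/2 - (-2390017)*I*sqrt(2947)/2)*(1/8579915) = -9942115/(8684809 + 8684809*I*sqrt(2947) + 2390017/2 + 2390017*I*sqrt(2947)/2)*(1/8579915) = -9942115/(19759635/2 + 19759635*I*sqrt(2947)/2)*(1/8579915) = -1988423/(1715983*(19759635/2 + 19759635*I*sqrt(2947)/2))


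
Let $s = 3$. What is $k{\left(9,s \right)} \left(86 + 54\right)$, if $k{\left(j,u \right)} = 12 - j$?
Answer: $420$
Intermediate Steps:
$k{\left(9,s \right)} \left(86 + 54\right) = \left(12 - 9\right) \left(86 + 54\right) = \left(12 - 9\right) 140 = 3 \cdot 140 = 420$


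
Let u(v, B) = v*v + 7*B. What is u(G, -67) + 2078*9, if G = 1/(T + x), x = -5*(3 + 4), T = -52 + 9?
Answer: 110929573/6084 ≈ 18233.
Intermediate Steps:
T = -43
x = -35 (x = -5*7 = -35)
G = -1/78 (G = 1/(-43 - 35) = 1/(-78) = -1/78 ≈ -0.012821)
u(v, B) = v² + 7*B
u(G, -67) + 2078*9 = ((-1/78)² + 7*(-67)) + 2078*9 = (1/6084 - 469) + 18702 = -2853395/6084 + 18702 = 110929573/6084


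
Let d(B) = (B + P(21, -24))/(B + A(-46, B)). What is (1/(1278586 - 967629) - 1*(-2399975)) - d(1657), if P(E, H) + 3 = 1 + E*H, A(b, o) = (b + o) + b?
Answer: 2404542884105365/1001903454 ≈ 2.4000e+6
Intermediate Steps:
A(b, o) = o + 2*b
P(E, H) = -2 + E*H (P(E, H) = -3 + (1 + E*H) = -2 + E*H)
d(B) = (-506 + B)/(-92 + 2*B) (d(B) = (B + (-2 + 21*(-24)))/(B + (B + 2*(-46))) = (B + (-2 - 504))/(B + (B - 92)) = (B - 506)/(B + (-92 + B)) = (-506 + B)/(-92 + 2*B))
(1/(1278586 - 967629) - 1*(-2399975)) - d(1657) = (1/(1278586 - 967629) - 1*(-2399975)) - (-506 + 1657)/(2*(-46 + 1657)) = (1/310957 + 2399975) - 1151/(2*1611) = 746289026076/310957 - 1*1151/3222 = 746289026076/310957 - 1151/3222 = 2404542884105365/1001903454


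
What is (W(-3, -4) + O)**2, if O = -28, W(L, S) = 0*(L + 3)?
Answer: 784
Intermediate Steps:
W(L, S) = 0 (W(L, S) = 0*(3 + L) = 0)
(W(-3, -4) + O)**2 = (0 - 28)**2 = (-28)**2 = 784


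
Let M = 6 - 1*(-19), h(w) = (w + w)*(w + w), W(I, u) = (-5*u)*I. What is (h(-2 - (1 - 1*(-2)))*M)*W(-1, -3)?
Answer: -37500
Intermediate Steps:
W(I, u) = -5*I*u
h(w) = 4*w**2 (h(w) = (2*w)*(2*w) = 4*w**2)
M = 25 (M = 6 + 19 = 25)
(h(-2 - (1 - 1*(-2)))*M)*W(-1, -3) = ((4*(-2 - (1 - 1*(-2)))**2)*25)*(-5*(-1)*(-3)) = ((4*(-2 - (1 + 2))**2)*25)*(-15) = ((4*(-2 - 1*3)**2)*25)*(-15) = ((4*(-2 - 3)**2)*25)*(-15) = ((4*(-5)**2)*25)*(-15) = ((4*25)*25)*(-15) = (100*25)*(-15) = 2500*(-15) = -37500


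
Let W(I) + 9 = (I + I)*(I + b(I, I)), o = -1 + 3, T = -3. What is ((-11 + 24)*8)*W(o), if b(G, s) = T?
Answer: -1352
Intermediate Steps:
b(G, s) = -3
o = 2
W(I) = -9 + 2*I*(-3 + I) (W(I) = -9 + (I + I)*(I - 3) = -9 + (2*I)*(-3 + I) = -9 + 2*I*(-3 + I))
((-11 + 24)*8)*W(o) = ((-11 + 24)*8)*(-9 - 6*2 + 2*2²) = (13*8)*(-9 - 12 + 2*4) = 104*(-9 - 12 + 8) = 104*(-13) = -1352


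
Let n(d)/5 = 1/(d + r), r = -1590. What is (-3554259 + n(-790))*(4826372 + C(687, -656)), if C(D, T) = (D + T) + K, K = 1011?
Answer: -4083575360595495/238 ≈ -1.7158e+13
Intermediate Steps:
C(D, T) = 1011 + D + T (C(D, T) = (D + T) + 1011 = 1011 + D + T)
n(d) = 5/(-1590 + d) (n(d) = 5/(d - 1590) = 5/(-1590 + d))
(-3554259 + n(-790))*(4826372 + C(687, -656)) = (-3554259 + 5/(-1590 - 790))*(4826372 + (1011 + 687 - 656)) = (-3554259 + 5/(-2380))*(4826372 + 1042) = (-3554259 + 5*(-1/2380))*4827414 = (-3554259 - 1/476)*4827414 = -1691827285/476*4827414 = -4083575360595495/238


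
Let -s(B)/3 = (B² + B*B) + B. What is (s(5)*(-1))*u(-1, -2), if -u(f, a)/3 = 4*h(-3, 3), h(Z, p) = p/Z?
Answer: 1980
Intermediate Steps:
s(B) = -6*B² - 3*B (s(B) = -3*((B² + B*B) + B) = -3*((B² + B²) + B) = -3*(2*B² + B) = -3*(B + 2*B²) = -6*B² - 3*B)
u(f, a) = 12 (u(f, a) = -12*3/(-3) = -12*3*(-⅓) = -12*(-1) = -3*(-4) = 12)
(s(5)*(-1))*u(-1, -2) = (-3*5*(1 + 2*5)*(-1))*12 = (-3*5*(1 + 10)*(-1))*12 = (-3*5*11*(-1))*12 = -165*(-1)*12 = 165*12 = 1980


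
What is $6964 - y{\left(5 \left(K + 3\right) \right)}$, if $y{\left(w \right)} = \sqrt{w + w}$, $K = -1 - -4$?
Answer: $6964 - 2 \sqrt{15} \approx 6956.3$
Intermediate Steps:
$K = 3$ ($K = -1 + 4 = 3$)
$y{\left(w \right)} = \sqrt{2} \sqrt{w}$ ($y{\left(w \right)} = \sqrt{2 w} = \sqrt{2} \sqrt{w}$)
$6964 - y{\left(5 \left(K + 3\right) \right)} = 6964 - \sqrt{2} \sqrt{5 \left(3 + 3\right)} = 6964 - \sqrt{2} \sqrt{5 \cdot 6} = 6964 - \sqrt{2} \sqrt{30} = 6964 - 2 \sqrt{15}$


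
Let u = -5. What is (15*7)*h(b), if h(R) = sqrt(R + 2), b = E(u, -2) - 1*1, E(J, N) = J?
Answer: 210*I ≈ 210.0*I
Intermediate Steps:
b = -6 (b = -5 - 1*1 = -5 - 1 = -6)
h(R) = sqrt(2 + R)
(15*7)*h(b) = (15*7)*sqrt(2 - 6) = 105*sqrt(-4) = 105*(2*I) = 210*I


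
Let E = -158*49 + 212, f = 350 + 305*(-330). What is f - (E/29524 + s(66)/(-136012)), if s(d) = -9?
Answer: -100691372595439/1003904572 ≈ -1.0030e+5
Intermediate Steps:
f = -100300 (f = 350 - 100650 = -100300)
E = -7530 (E = -7742 + 212 = -7530)
f - (E/29524 + s(66)/(-136012)) = -100300 - (-7530/29524 - 9/(-136012)) = -100300 - (-7530*1/29524 - 9*(-1/136012)) = -100300 - (-3765/14762 + 9/136012) = -100300 - 1*(-255976161/1003904572) = -100300 + 255976161/1003904572 = -100691372595439/1003904572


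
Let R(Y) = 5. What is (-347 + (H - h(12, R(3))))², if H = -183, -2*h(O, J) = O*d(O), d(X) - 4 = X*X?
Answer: 128164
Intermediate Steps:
d(X) = 4 + X² (d(X) = 4 + X*X = 4 + X²)
h(O, J) = -O*(4 + O²)/2
(-347 + (H - h(12, R(3))))² = (-347 + (-183 - (-1)*12*(4 + 12²)/2))² = (-347 + (-183 - (-1)*12*(4 + 144)/2))² = (-347 + (-183 - (-1)*12*148/2))² = (-347 + (-183 - 1*(-888)))² = (-347 + (-183 + 888))² = (-347 + 705)² = 358² = 128164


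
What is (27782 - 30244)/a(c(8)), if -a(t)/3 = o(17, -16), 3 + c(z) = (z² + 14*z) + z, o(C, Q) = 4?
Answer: 1231/6 ≈ 205.17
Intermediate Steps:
c(z) = -3 + z² + 15*z (c(z) = -3 + ((z² + 14*z) + z) = -3 + (z² + 15*z) = -3 + z² + 15*z)
a(t) = -12 (a(t) = -3*4 = -12)
(27782 - 30244)/a(c(8)) = (27782 - 30244)/(-12) = -2462*(-1/12) = 1231/6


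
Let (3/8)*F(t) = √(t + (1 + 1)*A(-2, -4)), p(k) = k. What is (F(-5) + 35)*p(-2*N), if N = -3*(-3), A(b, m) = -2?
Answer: -630 - 144*I ≈ -630.0 - 144.0*I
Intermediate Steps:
N = 9
F(t) = 8*√(-4 + t)/3 (F(t) = 8*√(t + (1 + 1)*(-2))/3 = 8*√(t + 2*(-2))/3 = 8*√(t - 4)/3 = 8*√(-4 + t)/3)
(F(-5) + 35)*p(-2*N) = (8*√(-4 - 5)/3 + 35)*(-2*9) = (8*√(-9)/3 + 35)*(-18) = (8*(3*I)/3 + 35)*(-18) = (8*I + 35)*(-18) = (35 + 8*I)*(-18) = -630 - 144*I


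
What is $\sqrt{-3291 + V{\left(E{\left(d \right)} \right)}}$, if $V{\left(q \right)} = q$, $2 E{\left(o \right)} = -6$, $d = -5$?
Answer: $3 i \sqrt{366} \approx 57.393 i$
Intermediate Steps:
$E{\left(o \right)} = -3$ ($E{\left(o \right)} = \frac{1}{2} \left(-6\right) = -3$)
$\sqrt{-3291 + V{\left(E{\left(d \right)} \right)}} = \sqrt{-3291 - 3} = \sqrt{-3294} = 3 i \sqrt{366}$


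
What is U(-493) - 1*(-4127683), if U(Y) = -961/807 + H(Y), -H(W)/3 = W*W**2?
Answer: 293422902317/807 ≈ 3.6360e+8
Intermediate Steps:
H(W) = -3*W**3 (H(W) = -3*W*W**2 = -3*W**3)
U(Y) = -961/807 - 3*Y**3
U(-493) - 1*(-4127683) = (-961/807 - 3*(-493)**3) - 1*(-4127683) = (-961/807 - 3*(-119823157)) + 4127683 = (-961/807 + 359469471) + 4127683 = 290091862136/807 + 4127683 = 293422902317/807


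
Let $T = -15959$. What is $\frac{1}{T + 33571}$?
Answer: $\frac{1}{17612} \approx 5.6779 \cdot 10^{-5}$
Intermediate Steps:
$\frac{1}{T + 33571} = \frac{1}{-15959 + 33571} = \frac{1}{17612}$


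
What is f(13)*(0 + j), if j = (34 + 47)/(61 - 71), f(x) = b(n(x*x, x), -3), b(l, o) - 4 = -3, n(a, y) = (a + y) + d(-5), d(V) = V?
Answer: -81/10 ≈ -8.1000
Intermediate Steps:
n(a, y) = -5 + a + y (n(a, y) = (a + y) - 5 = -5 + a + y)
b(l, o) = 1 (b(l, o) = 4 - 3 = 1)
f(x) = 1
j = -81/10 (j = 81/(-10) = 81*(-1/10) = -81/10 ≈ -8.1000)
f(13)*(0 + j) = 1*(0 - 81/10) = 1*(-81/10) = -81/10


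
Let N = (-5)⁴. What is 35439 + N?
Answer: 36064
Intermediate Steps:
N = 625
35439 + N = 35439 + 625 = 36064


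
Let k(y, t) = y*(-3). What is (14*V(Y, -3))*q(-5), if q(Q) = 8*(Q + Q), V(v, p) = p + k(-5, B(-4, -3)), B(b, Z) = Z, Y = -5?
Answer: -13440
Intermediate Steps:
k(y, t) = -3*y
V(v, p) = 15 + p (V(v, p) = p - 3*(-5) = p + 15 = 15 + p)
q(Q) = 16*Q (q(Q) = 8*(2*Q) = 16*Q)
(14*V(Y, -3))*q(-5) = (14*(15 - 3))*(16*(-5)) = (14*12)*(-80) = 168*(-80) = -13440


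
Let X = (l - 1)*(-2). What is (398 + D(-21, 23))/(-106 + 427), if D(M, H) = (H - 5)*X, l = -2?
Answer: 506/321 ≈ 1.5763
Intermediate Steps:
X = 6 (X = (-2 - 1)*(-2) = -3*(-2) = 6)
D(M, H) = -30 + 6*H (D(M, H) = (H - 5)*6 = (-5 + H)*6 = -30 + 6*H)
(398 + D(-21, 23))/(-106 + 427) = (398 + (-30 + 6*23))/(-106 + 427) = (398 + (-30 + 138))/321 = (398 + 108)*(1/321) = 506*(1/321) = 506/321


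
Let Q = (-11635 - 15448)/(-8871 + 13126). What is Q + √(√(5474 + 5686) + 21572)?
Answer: -27083/4255 + √(21572 + 6*√310) ≈ 140.87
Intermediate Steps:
Q = -27083/4255 ≈ -6.3650
Q + √(√(5474 + 5686) + 21572) = -27083/4255 + √(√(5474 + 5686) + 21572) = -27083/4255 + √(√11160 + 21572) = -27083/4255 + √(6*√310 + 21572) = -27083/4255 + √(21572 + 6*√310)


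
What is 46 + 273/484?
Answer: 22537/484 ≈ 46.564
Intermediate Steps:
46 + 273/484 = 22537/484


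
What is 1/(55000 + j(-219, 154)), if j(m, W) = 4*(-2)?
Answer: 1/54992 ≈ 1.8184e-5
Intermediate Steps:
j(m, W) = -8
1/(55000 + j(-219, 154)) = 1/(55000 - 8) = 1/54992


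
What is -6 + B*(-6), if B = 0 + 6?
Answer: -42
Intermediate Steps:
B = 6
-6 + B*(-6) = -6 + 6*(-6) = -6 - 36 = -42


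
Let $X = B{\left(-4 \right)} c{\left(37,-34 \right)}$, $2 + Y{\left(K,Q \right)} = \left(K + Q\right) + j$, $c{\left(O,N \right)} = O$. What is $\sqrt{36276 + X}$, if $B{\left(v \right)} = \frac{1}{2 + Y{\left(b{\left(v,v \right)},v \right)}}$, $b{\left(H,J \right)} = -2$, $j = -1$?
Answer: $\frac{\sqrt{1777265}}{7} \approx 190.45$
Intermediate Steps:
$Y{\left(K,Q \right)} = -3 + K + Q$ ($Y{\left(K,Q \right)} = -2 - \left(1 - K - Q\right) = -2 + \left(-1 + K + Q\right) = -3 + K + Q$)
$B{\left(v \right)} = \frac{1}{-3 + v}$ ($B{\left(v \right)} = \frac{1}{2 - \left(5 - v\right)} = \frac{1}{2 + \left(-5 + v\right)} = \frac{1}{-3 + v}$)
$X = - \frac{37}{7}$ ($X = \frac{1}{-3 - 4} \cdot 37 = \frac{1}{-7} \cdot 37 = \left(- \frac{1}{7}\right) 37 = - \frac{37}{7} \approx -5.2857$)
$\sqrt{36276 + X} = \sqrt{36276 - \frac{37}{7}} = \sqrt{\frac{253895}{7}} = \frac{\sqrt{1777265}}{7}$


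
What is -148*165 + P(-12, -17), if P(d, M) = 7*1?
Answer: -24413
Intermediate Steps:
P(d, M) = 7
-148*165 + P(-12, -17) = -148*165 + 7 = -24420 + 7 = -24413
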